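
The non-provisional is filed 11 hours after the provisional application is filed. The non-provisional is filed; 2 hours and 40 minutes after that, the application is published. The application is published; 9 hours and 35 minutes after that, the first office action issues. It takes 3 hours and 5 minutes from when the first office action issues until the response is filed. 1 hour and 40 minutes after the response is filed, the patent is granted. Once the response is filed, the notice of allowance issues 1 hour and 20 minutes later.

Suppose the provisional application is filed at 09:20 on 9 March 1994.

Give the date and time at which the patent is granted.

The provisional application is filed: 09:20 Mar 9, 1994.
The non-provisional is filed: 09:20 Mar 9, 1994 + 11h = 20:20 Mar 9, 1994.
The application is published: 20:20 Mar 9, 1994 + 2h40m = 23:00 Mar 9, 1994.
The first office action issues: 23:00 Mar 9, 1994 + 9h35m = 08:35 Mar 10, 1994.
The response is filed: 08:35 Mar 10, 1994 + 3h05m = 11:40 Mar 10, 1994.
The patent is granted: 11:40 Mar 10, 1994 + 1h40m = 13:20 Mar 10, 1994.

13:20 on 10 March 1994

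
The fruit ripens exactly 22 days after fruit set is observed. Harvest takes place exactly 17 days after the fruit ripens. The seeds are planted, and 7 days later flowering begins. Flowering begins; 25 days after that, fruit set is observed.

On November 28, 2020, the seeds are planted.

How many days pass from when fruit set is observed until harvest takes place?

39 days

Causal path: fruit set is observed → the fruit ripens → harvest takes place.
Total delay along the path: 22 + 17 = 39 days.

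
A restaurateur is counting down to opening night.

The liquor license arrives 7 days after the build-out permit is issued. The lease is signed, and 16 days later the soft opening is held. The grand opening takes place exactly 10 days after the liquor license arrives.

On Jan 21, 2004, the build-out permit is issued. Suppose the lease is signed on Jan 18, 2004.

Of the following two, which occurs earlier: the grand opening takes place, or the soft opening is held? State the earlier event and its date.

The build-out permit is issued: Jan 21, 2004.
The liquor license arrives: Jan 21, 2004 + 7 days = Jan 28, 2004.
The grand opening takes place: Jan 28, 2004 + 10 days = Feb 7, 2004.
The lease is signed: Jan 18, 2004.
The soft opening is held: Jan 18, 2004 + 16 days = Feb 3, 2004.
Comparing: the grand opening takes place on Feb 7, 2004 vs the soft opening is held on Feb 3, 2004. Earlier: the soft opening is held.

The soft opening is held — Feb 3, 2004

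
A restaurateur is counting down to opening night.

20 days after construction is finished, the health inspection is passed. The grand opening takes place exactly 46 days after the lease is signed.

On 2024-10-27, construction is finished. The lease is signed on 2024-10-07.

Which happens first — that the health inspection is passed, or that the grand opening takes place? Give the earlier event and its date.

Construction is finished: Oct 27, 2024.
The health inspection is passed: Oct 27, 2024 + 20 days = Nov 16, 2024.
The lease is signed: Oct 7, 2024.
The grand opening takes place: Oct 7, 2024 + 46 days = Nov 22, 2024.
Comparing: the health inspection is passed on Nov 16, 2024 vs the grand opening takes place on Nov 22, 2024. Earlier: the health inspection is passed.

The health inspection is passed — 2024-11-16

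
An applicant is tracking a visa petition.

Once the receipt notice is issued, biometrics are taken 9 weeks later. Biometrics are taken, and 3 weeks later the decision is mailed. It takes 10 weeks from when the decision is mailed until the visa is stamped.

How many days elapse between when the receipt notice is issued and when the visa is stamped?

154 days

Causal path: the receipt notice is issued → biometrics are taken → the decision is mailed → the visa is stamped.
Total delay along the path: 9 + 3 + 10 weeks = 22 weeks = 154 days.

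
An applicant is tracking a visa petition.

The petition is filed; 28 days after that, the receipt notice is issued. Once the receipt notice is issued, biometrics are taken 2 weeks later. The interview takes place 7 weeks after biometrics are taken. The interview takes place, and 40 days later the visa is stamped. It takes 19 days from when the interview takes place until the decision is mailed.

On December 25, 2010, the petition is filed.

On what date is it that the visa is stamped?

The petition is filed: Dec 25, 2010.
The receipt notice is issued: Dec 25, 2010 + 28 days = Jan 22, 2011.
Biometrics are taken: Jan 22, 2011 + 2 weeks = Feb 5, 2011.
The interview takes place: Feb 5, 2011 + 7 weeks = Mar 26, 2011.
The visa is stamped: Mar 26, 2011 + 40 days = May 5, 2011.

May 5, 2011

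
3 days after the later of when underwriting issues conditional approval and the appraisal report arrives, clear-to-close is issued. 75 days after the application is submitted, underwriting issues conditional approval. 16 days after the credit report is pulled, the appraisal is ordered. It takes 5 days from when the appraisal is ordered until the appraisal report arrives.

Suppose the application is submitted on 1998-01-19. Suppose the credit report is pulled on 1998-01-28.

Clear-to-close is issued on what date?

The application is submitted: Jan 19, 1998.
Underwriting issues conditional approval: Jan 19, 1998 + 75 days = Apr 4, 1998.
The credit report is pulled: Jan 28, 1998.
The appraisal is ordered: Jan 28, 1998 + 16 days = Feb 13, 1998.
The appraisal report arrives: Feb 13, 1998 + 5 days = Feb 18, 1998.
Both prerequisites met — underwriting issues conditional approval (Apr 4, 1998), the appraisal report arrives (Feb 18, 1998); the later is Apr 4, 1998.
Clear-to-close is issued: Apr 4, 1998 + 3 days = Apr 7, 1998.

1998-04-07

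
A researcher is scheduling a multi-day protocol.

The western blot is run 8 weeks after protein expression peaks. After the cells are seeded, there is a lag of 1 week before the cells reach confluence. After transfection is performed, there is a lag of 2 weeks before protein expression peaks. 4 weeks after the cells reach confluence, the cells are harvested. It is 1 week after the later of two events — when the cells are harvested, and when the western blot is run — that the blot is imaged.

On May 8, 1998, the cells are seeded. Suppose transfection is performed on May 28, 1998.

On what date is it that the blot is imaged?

The cells are seeded: May 8, 1998.
The cells reach confluence: May 8, 1998 + 1 week = May 15, 1998.
The cells are harvested: May 15, 1998 + 4 weeks = Jun 12, 1998.
Transfection is performed: May 28, 1998.
Protein expression peaks: May 28, 1998 + 2 weeks = Jun 11, 1998.
The western blot is run: Jun 11, 1998 + 8 weeks = Aug 6, 1998.
Both prerequisites met — the cells are harvested (Jun 12, 1998), the western blot is run (Aug 6, 1998); the later is Aug 6, 1998.
The blot is imaged: Aug 6, 1998 + 1 week = Aug 13, 1998.

Aug 13, 1998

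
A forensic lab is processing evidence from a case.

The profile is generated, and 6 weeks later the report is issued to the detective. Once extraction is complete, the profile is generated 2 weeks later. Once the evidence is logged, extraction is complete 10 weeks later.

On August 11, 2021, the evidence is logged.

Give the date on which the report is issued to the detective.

December 15, 2021

The evidence is logged: Aug 11, 2021.
Extraction is complete: Aug 11, 2021 + 10 weeks = Oct 20, 2021.
The profile is generated: Oct 20, 2021 + 2 weeks = Nov 3, 2021.
The report is issued to the detective: Nov 3, 2021 + 6 weeks = Dec 15, 2021.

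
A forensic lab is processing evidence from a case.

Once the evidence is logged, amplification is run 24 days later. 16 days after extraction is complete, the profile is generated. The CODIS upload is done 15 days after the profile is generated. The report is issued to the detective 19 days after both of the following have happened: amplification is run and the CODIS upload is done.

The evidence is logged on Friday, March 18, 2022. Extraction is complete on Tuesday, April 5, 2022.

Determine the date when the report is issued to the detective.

The evidence is logged: Mar 18, 2022.
Amplification is run: Mar 18, 2022 + 24 days = Apr 11, 2022.
Extraction is complete: Apr 5, 2022.
The profile is generated: Apr 5, 2022 + 16 days = Apr 21, 2022.
The CODIS upload is done: Apr 21, 2022 + 15 days = May 6, 2022.
Both prerequisites met — amplification is run (Apr 11, 2022), the CODIS upload is done (May 6, 2022); the later is May 6, 2022.
The report is issued to the detective: May 6, 2022 + 19 days = May 25, 2022.

Wednesday, May 25, 2022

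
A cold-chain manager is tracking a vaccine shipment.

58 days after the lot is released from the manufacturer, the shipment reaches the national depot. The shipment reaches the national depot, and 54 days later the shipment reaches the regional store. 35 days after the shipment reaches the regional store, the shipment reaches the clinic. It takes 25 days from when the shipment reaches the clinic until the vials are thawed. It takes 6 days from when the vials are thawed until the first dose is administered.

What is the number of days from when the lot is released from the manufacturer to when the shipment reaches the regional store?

Causal path: the lot is released from the manufacturer → the shipment reaches the national depot → the shipment reaches the regional store.
Total delay along the path: 58 + 54 = 112 days.

112 days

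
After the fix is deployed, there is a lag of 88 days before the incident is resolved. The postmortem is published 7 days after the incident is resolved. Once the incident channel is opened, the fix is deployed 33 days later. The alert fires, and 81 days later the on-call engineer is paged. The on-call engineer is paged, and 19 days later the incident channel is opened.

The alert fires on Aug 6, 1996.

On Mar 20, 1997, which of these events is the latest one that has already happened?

The incident is resolved

The alert fires: Aug 6, 1996.
The on-call engineer is paged: Aug 6, 1996 + 81 days = Oct 26, 1996.
The incident channel is opened: Oct 26, 1996 + 19 days = Nov 14, 1996.
The fix is deployed: Nov 14, 1996 + 33 days = Dec 17, 1996.
The incident is resolved: Dec 17, 1996 + 88 days = Mar 15, 1997.
The postmortem is published: Mar 15, 1997 + 7 days = Mar 22, 1997.
Mar 20, 1997 falls between when the incident is resolved (Mar 15, 1997) and when the postmortem is published (Mar 22, 1997).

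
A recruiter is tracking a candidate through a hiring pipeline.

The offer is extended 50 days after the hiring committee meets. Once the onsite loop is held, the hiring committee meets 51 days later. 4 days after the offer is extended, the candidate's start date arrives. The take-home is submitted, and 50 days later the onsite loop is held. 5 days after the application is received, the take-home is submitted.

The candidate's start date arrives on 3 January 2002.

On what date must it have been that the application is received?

27 July 2001

The candidate's start date arrives: Jan 3, 2002.
The offer is extended: Jan 3, 2002 − 4 days = Dec 30, 2001.
The hiring committee meets: Dec 30, 2001 − 50 days = Nov 10, 2001.
The onsite loop is held: Nov 10, 2001 − 51 days = Sep 20, 2001.
The take-home is submitted: Sep 20, 2001 − 50 days = Aug 1, 2001.
The application is received: Aug 1, 2001 − 5 days = Jul 27, 2001.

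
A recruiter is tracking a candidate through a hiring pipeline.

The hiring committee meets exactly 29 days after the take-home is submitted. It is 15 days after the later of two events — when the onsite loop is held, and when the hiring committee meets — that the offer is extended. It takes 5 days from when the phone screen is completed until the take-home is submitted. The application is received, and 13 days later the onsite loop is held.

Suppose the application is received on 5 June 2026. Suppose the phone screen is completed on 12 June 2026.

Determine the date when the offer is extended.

31 July 2026

The application is received: Jun 5, 2026.
The onsite loop is held: Jun 5, 2026 + 13 days = Jun 18, 2026.
The phone screen is completed: Jun 12, 2026.
The take-home is submitted: Jun 12, 2026 + 5 days = Jun 17, 2026.
The hiring committee meets: Jun 17, 2026 + 29 days = Jul 16, 2026.
Both prerequisites met — the onsite loop is held (Jun 18, 2026), the hiring committee meets (Jul 16, 2026); the later is Jul 16, 2026.
The offer is extended: Jul 16, 2026 + 15 days = Jul 31, 2026.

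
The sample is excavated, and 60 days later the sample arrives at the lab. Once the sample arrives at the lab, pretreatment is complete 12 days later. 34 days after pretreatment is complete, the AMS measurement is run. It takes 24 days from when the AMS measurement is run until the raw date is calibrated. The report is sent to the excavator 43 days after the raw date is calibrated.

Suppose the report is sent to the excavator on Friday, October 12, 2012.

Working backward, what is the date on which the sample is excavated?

Sunday, April 22, 2012

The report is sent to the excavator: Oct 12, 2012.
The raw date is calibrated: Oct 12, 2012 − 43 days = Aug 30, 2012.
The AMS measurement is run: Aug 30, 2012 − 24 days = Aug 6, 2012.
Pretreatment is complete: Aug 6, 2012 − 34 days = Jul 3, 2012.
The sample arrives at the lab: Jul 3, 2012 − 12 days = Jun 21, 2012.
The sample is excavated: Jun 21, 2012 − 60 days = Apr 22, 2012.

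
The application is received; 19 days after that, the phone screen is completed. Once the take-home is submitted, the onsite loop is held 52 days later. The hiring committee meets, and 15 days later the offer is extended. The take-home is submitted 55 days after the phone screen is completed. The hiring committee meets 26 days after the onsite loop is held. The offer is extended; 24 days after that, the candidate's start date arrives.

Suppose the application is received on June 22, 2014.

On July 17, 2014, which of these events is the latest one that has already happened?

The phone screen is completed

The application is received: Jun 22, 2014.
The phone screen is completed: Jun 22, 2014 + 19 days = Jul 11, 2014.
The take-home is submitted: Jul 11, 2014 + 55 days = Sep 4, 2014.
The onsite loop is held: Sep 4, 2014 + 52 days = Oct 26, 2014.
The hiring committee meets: Oct 26, 2014 + 26 days = Nov 21, 2014.
The offer is extended: Nov 21, 2014 + 15 days = Dec 6, 2014.
The candidate's start date arrives: Dec 6, 2014 + 24 days = Dec 30, 2014.
Jul 17, 2014 falls between when the phone screen is completed (Jul 11, 2014) and when the take-home is submitted (Sep 4, 2014).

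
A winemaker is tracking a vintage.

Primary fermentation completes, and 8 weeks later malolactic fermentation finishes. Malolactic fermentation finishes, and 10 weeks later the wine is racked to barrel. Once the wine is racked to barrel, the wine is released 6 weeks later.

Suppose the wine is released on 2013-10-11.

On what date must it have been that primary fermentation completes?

The wine is released: Oct 11, 2013.
The wine is racked to barrel: Oct 11, 2013 − 6 weeks = Aug 30, 2013.
Malolactic fermentation finishes: Aug 30, 2013 − 10 weeks = Jun 21, 2013.
Primary fermentation completes: Jun 21, 2013 − 8 weeks = Apr 26, 2013.

2013-04-26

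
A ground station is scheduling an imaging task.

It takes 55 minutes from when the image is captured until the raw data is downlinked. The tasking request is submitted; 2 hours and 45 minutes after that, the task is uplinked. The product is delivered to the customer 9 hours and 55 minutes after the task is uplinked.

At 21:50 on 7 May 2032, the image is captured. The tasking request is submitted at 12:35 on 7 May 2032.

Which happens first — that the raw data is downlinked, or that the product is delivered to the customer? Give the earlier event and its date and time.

The raw data is downlinked — 22:45 on 7 May 2032

The image is captured: 21:50 May 7, 2032.
The raw data is downlinked: 21:50 May 7, 2032 + 55m = 22:45 May 7, 2032.
The tasking request is submitted: 12:35 May 7, 2032.
The task is uplinked: 12:35 May 7, 2032 + 2h45m = 15:20 May 7, 2032.
The product is delivered to the customer: 15:20 May 7, 2032 + 9h55m = 01:15 May 8, 2032.
Comparing: the raw data is downlinked at 22:45 May 7, 2032 vs the product is delivered to the customer at 01:15 May 8, 2032. Earlier: the raw data is downlinked.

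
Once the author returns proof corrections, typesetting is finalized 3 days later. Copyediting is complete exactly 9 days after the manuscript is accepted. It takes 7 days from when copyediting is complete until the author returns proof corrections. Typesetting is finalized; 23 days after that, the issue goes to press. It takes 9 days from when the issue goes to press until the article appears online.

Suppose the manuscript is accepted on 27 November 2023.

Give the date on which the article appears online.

17 January 2024

The manuscript is accepted: Nov 27, 2023.
Copyediting is complete: Nov 27, 2023 + 9 days = Dec 6, 2023.
The author returns proof corrections: Dec 6, 2023 + 7 days = Dec 13, 2023.
Typesetting is finalized: Dec 13, 2023 + 3 days = Dec 16, 2023.
The issue goes to press: Dec 16, 2023 + 23 days = Jan 8, 2024.
The article appears online: Jan 8, 2024 + 9 days = Jan 17, 2024.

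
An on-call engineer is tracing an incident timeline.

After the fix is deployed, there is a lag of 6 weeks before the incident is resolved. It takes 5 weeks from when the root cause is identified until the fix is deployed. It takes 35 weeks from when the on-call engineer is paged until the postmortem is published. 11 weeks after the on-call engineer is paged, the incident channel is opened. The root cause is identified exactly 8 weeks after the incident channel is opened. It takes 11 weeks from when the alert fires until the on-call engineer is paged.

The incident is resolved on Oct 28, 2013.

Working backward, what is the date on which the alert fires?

The incident is resolved: Oct 28, 2013.
The fix is deployed: Oct 28, 2013 − 6 weeks = Sep 16, 2013.
The root cause is identified: Sep 16, 2013 − 5 weeks = Aug 12, 2013.
The incident channel is opened: Aug 12, 2013 − 8 weeks = Jun 17, 2013.
The on-call engineer is paged: Jun 17, 2013 − 11 weeks = Apr 1, 2013.
The alert fires: Apr 1, 2013 − 11 weeks = Jan 14, 2013.

Jan 14, 2013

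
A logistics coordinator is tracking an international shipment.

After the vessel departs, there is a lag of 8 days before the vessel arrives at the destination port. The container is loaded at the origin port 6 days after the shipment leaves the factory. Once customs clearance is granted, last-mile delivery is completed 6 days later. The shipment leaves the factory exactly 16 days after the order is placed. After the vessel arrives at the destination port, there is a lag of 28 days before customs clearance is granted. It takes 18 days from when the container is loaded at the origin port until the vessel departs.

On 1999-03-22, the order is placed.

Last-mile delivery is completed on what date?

The order is placed: Mar 22, 1999.
The shipment leaves the factory: Mar 22, 1999 + 16 days = Apr 7, 1999.
The container is loaded at the origin port: Apr 7, 1999 + 6 days = Apr 13, 1999.
The vessel departs: Apr 13, 1999 + 18 days = May 1, 1999.
The vessel arrives at the destination port: May 1, 1999 + 8 days = May 9, 1999.
Customs clearance is granted: May 9, 1999 + 28 days = Jun 6, 1999.
Last-mile delivery is completed: Jun 6, 1999 + 6 days = Jun 12, 1999.

1999-06-12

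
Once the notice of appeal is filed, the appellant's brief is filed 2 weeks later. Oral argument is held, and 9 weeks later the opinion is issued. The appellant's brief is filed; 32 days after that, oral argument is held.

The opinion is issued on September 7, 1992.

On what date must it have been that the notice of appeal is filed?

May 21, 1992

The opinion is issued: Sep 7, 1992.
Oral argument is held: Sep 7, 1992 − 9 weeks = Jul 6, 1992.
The appellant's brief is filed: Jul 6, 1992 − 32 days = Jun 4, 1992.
The notice of appeal is filed: Jun 4, 1992 − 2 weeks = May 21, 1992.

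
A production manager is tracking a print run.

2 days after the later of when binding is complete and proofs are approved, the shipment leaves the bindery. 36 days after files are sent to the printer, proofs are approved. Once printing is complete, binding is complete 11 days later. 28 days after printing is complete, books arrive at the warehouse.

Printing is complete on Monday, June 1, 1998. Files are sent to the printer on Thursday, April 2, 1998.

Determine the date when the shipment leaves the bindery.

Sunday, June 14, 1998

Printing is complete: Jun 1, 1998.
Binding is complete: Jun 1, 1998 + 11 days = Jun 12, 1998.
Files are sent to the printer: Apr 2, 1998.
Proofs are approved: Apr 2, 1998 + 36 days = May 8, 1998.
Both prerequisites met — binding is complete (Jun 12, 1998), proofs are approved (May 8, 1998); the later is Jun 12, 1998.
The shipment leaves the bindery: Jun 12, 1998 + 2 days = Jun 14, 1998.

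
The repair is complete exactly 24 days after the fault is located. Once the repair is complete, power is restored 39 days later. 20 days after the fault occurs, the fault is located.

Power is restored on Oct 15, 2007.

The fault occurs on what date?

Jul 24, 2007

Power is restored: Oct 15, 2007.
The repair is complete: Oct 15, 2007 − 39 days = Sep 6, 2007.
The fault is located: Sep 6, 2007 − 24 days = Aug 13, 2007.
The fault occurs: Aug 13, 2007 − 20 days = Jul 24, 2007.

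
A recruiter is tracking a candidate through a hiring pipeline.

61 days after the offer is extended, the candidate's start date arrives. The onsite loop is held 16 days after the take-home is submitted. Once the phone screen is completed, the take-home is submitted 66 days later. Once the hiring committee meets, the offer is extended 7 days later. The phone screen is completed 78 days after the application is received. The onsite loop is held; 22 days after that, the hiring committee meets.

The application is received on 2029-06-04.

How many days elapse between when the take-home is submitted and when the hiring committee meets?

Causal path: the take-home is submitted → the onsite loop is held → the hiring committee meets.
Total delay along the path: 16 + 22 = 38 days.

38 days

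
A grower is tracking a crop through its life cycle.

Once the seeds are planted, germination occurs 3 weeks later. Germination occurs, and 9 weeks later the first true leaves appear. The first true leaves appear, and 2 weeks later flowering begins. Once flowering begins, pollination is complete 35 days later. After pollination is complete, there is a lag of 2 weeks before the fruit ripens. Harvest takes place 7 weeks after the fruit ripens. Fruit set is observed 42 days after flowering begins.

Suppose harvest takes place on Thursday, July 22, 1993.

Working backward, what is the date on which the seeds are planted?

Harvest takes place: Jul 22, 1993.
The fruit ripens: Jul 22, 1993 − 7 weeks = Jun 3, 1993.
Pollination is complete: Jun 3, 1993 − 2 weeks = May 20, 1993.
Flowering begins: May 20, 1993 − 35 days = Apr 15, 1993.
The first true leaves appear: Apr 15, 1993 − 2 weeks = Apr 1, 1993.
Germination occurs: Apr 1, 1993 − 9 weeks = Jan 28, 1993.
The seeds are planted: Jan 28, 1993 − 3 weeks = Jan 7, 1993.

Thursday, January 7, 1993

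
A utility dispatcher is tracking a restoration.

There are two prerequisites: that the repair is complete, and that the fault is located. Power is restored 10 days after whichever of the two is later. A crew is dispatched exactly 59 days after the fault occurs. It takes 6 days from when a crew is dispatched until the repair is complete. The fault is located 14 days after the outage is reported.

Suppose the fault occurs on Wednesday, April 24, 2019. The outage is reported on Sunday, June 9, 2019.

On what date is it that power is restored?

The fault occurs: Apr 24, 2019.
A crew is dispatched: Apr 24, 2019 + 59 days = Jun 22, 2019.
The repair is complete: Jun 22, 2019 + 6 days = Jun 28, 2019.
The outage is reported: Jun 9, 2019.
The fault is located: Jun 9, 2019 + 14 days = Jun 23, 2019.
Both prerequisites met — the repair is complete (Jun 28, 2019), the fault is located (Jun 23, 2019); the later is Jun 28, 2019.
Power is restored: Jun 28, 2019 + 10 days = Jul 8, 2019.

Monday, July 8, 2019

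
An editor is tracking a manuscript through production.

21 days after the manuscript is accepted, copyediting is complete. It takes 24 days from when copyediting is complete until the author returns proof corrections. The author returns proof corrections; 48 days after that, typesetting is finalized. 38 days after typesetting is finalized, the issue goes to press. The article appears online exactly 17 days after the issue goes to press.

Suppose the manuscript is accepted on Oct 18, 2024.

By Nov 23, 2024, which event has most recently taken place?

Copyediting is complete

The manuscript is accepted: Oct 18, 2024.
Copyediting is complete: Oct 18, 2024 + 21 days = Nov 8, 2024.
The author returns proof corrections: Nov 8, 2024 + 24 days = Dec 2, 2024.
Typesetting is finalized: Dec 2, 2024 + 48 days = Jan 19, 2025.
The issue goes to press: Jan 19, 2025 + 38 days = Feb 26, 2025.
The article appears online: Feb 26, 2025 + 17 days = Mar 15, 2025.
Nov 23, 2024 falls between when copyediting is complete (Nov 8, 2024) and when the author returns proof corrections (Dec 2, 2024).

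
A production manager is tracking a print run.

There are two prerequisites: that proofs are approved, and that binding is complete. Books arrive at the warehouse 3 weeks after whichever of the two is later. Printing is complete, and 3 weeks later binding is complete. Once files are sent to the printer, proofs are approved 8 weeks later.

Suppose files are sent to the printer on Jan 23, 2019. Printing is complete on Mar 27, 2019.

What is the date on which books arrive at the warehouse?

Files are sent to the printer: Jan 23, 2019.
Proofs are approved: Jan 23, 2019 + 8 weeks = Mar 20, 2019.
Printing is complete: Mar 27, 2019.
Binding is complete: Mar 27, 2019 + 3 weeks = Apr 17, 2019.
Both prerequisites met — proofs are approved (Mar 20, 2019), binding is complete (Apr 17, 2019); the later is Apr 17, 2019.
Books arrive at the warehouse: Apr 17, 2019 + 3 weeks = May 8, 2019.

May 8, 2019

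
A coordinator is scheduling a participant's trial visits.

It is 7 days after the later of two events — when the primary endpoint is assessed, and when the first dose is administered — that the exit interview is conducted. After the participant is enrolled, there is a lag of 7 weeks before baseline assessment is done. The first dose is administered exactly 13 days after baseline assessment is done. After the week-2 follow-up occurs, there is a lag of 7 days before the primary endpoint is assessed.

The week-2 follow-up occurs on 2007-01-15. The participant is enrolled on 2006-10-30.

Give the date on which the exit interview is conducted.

The week-2 follow-up occurs: Jan 15, 2007.
The primary endpoint is assessed: Jan 15, 2007 + 7 days = Jan 22, 2007.
The participant is enrolled: Oct 30, 2006.
Baseline assessment is done: Oct 30, 2006 + 7 weeks = Dec 18, 2006.
The first dose is administered: Dec 18, 2006 + 13 days = Dec 31, 2006.
Both prerequisites met — the primary endpoint is assessed (Jan 22, 2007), the first dose is administered (Dec 31, 2006); the later is Jan 22, 2007.
The exit interview is conducted: Jan 22, 2007 + 7 days = Jan 29, 2007.

2007-01-29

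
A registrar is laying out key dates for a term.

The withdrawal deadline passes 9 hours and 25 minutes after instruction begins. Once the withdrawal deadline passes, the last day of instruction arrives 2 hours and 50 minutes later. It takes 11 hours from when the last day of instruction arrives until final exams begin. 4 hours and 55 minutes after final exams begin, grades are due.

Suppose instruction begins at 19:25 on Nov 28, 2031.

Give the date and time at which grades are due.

Instruction begins: 19:25 Nov 28, 2031.
The withdrawal deadline passes: 19:25 Nov 28, 2031 + 9h25m = 04:50 Nov 29, 2031.
The last day of instruction arrives: 04:50 Nov 29, 2031 + 2h50m = 07:40 Nov 29, 2031.
Final exams begin: 07:40 Nov 29, 2031 + 11h = 18:40 Nov 29, 2031.
Grades are due: 18:40 Nov 29, 2031 + 4h55m = 23:35 Nov 29, 2031.

23:35 on Nov 29, 2031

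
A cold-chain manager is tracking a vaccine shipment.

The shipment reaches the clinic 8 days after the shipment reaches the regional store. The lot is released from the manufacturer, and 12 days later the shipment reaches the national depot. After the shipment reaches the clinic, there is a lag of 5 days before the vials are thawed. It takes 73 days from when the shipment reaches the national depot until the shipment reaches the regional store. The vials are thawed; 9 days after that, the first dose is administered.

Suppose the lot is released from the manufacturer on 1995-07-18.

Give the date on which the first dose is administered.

The lot is released from the manufacturer: Jul 18, 1995.
The shipment reaches the national depot: Jul 18, 1995 + 12 days = Jul 30, 1995.
The shipment reaches the regional store: Jul 30, 1995 + 73 days = Oct 11, 1995.
The shipment reaches the clinic: Oct 11, 1995 + 8 days = Oct 19, 1995.
The vials are thawed: Oct 19, 1995 + 5 days = Oct 24, 1995.
The first dose is administered: Oct 24, 1995 + 9 days = Nov 2, 1995.

1995-11-02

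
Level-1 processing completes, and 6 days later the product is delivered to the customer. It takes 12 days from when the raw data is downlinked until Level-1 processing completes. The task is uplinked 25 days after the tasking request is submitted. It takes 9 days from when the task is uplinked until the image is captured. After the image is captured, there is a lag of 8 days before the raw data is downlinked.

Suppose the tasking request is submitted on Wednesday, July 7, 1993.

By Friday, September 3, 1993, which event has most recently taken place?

The tasking request is submitted: Jul 7, 1993.
The task is uplinked: Jul 7, 1993 + 25 days = Aug 1, 1993.
The image is captured: Aug 1, 1993 + 9 days = Aug 10, 1993.
The raw data is downlinked: Aug 10, 1993 + 8 days = Aug 18, 1993.
Level-1 processing completes: Aug 18, 1993 + 12 days = Aug 30, 1993.
The product is delivered to the customer: Aug 30, 1993 + 6 days = Sep 5, 1993.
Sep 3, 1993 falls between when Level-1 processing completes (Aug 30, 1993) and when the product is delivered to the customer (Sep 5, 1993).

Level-1 processing completes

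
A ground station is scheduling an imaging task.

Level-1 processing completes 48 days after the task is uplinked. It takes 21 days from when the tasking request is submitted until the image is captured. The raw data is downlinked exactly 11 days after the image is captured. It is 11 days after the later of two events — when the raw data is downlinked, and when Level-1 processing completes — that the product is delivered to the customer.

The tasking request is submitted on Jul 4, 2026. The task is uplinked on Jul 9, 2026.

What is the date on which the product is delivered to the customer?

Sep 6, 2026

The tasking request is submitted: Jul 4, 2026.
The image is captured: Jul 4, 2026 + 21 days = Jul 25, 2026.
The raw data is downlinked: Jul 25, 2026 + 11 days = Aug 5, 2026.
The task is uplinked: Jul 9, 2026.
Level-1 processing completes: Jul 9, 2026 + 48 days = Aug 26, 2026.
Both prerequisites met — the raw data is downlinked (Aug 5, 2026), Level-1 processing completes (Aug 26, 2026); the later is Aug 26, 2026.
The product is delivered to the customer: Aug 26, 2026 + 11 days = Sep 6, 2026.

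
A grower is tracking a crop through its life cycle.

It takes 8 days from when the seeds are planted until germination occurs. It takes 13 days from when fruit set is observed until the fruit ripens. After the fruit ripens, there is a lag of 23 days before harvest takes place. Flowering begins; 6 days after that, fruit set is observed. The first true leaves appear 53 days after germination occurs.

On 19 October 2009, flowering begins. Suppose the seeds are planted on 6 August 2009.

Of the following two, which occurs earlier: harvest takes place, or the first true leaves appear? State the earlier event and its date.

Flowering begins: Oct 19, 2009.
Fruit set is observed: Oct 19, 2009 + 6 days = Oct 25, 2009.
The fruit ripens: Oct 25, 2009 + 13 days = Nov 7, 2009.
Harvest takes place: Nov 7, 2009 + 23 days = Nov 30, 2009.
The seeds are planted: Aug 6, 2009.
Germination occurs: Aug 6, 2009 + 8 days = Aug 14, 2009.
The first true leaves appear: Aug 14, 2009 + 53 days = Oct 6, 2009.
Comparing: harvest takes place on Nov 30, 2009 vs the first true leaves appear on Oct 6, 2009. Earlier: the first true leaves appear.

The first true leaves appear — 6 October 2009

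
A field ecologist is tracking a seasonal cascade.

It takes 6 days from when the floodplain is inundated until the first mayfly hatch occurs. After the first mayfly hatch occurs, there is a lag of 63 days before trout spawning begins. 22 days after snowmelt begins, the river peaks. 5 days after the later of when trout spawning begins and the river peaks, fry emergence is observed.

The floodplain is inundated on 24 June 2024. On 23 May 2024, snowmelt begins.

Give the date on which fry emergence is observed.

The floodplain is inundated: Jun 24, 2024.
The first mayfly hatch occurs: Jun 24, 2024 + 6 days = Jun 30, 2024.
Trout spawning begins: Jun 30, 2024 + 63 days = Sep 1, 2024.
Snowmelt begins: May 23, 2024.
The river peaks: May 23, 2024 + 22 days = Jun 14, 2024.
Both prerequisites met — trout spawning begins (Sep 1, 2024), the river peaks (Jun 14, 2024); the later is Sep 1, 2024.
Fry emergence is observed: Sep 1, 2024 + 5 days = Sep 6, 2024.

6 September 2024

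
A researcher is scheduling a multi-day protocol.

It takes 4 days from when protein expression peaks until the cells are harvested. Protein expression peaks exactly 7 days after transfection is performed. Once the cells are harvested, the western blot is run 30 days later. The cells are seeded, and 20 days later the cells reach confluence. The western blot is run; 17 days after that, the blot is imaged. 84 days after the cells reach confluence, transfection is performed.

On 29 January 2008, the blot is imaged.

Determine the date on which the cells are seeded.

The blot is imaged: Jan 29, 2008.
The western blot is run: Jan 29, 2008 − 17 days = Jan 12, 2008.
The cells are harvested: Jan 12, 2008 − 30 days = Dec 13, 2007.
Protein expression peaks: Dec 13, 2007 − 4 days = Dec 9, 2007.
Transfection is performed: Dec 9, 2007 − 7 days = Dec 2, 2007.
The cells reach confluence: Dec 2, 2007 − 84 days = Sep 9, 2007.
The cells are seeded: Sep 9, 2007 − 20 days = Aug 20, 2007.

20 August 2007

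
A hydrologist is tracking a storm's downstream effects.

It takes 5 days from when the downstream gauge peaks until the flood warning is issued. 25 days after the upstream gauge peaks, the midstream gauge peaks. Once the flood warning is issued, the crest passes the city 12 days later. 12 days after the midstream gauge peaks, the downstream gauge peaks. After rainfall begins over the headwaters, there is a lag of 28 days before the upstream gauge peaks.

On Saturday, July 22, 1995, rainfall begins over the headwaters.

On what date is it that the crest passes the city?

Rainfall begins over the headwaters: Jul 22, 1995.
The upstream gauge peaks: Jul 22, 1995 + 28 days = Aug 19, 1995.
The midstream gauge peaks: Aug 19, 1995 + 25 days = Sep 13, 1995.
The downstream gauge peaks: Sep 13, 1995 + 12 days = Sep 25, 1995.
The flood warning is issued: Sep 25, 1995 + 5 days = Sep 30, 1995.
The crest passes the city: Sep 30, 1995 + 12 days = Oct 12, 1995.

Thursday, October 12, 1995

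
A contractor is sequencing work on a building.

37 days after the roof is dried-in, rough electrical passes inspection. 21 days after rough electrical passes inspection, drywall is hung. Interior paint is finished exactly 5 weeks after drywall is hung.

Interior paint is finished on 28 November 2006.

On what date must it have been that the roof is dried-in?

27 August 2006

Interior paint is finished: Nov 28, 2006.
Drywall is hung: Nov 28, 2006 − 5 weeks = Oct 24, 2006.
Rough electrical passes inspection: Oct 24, 2006 − 21 days = Oct 3, 2006.
The roof is dried-in: Oct 3, 2006 − 37 days = Aug 27, 2006.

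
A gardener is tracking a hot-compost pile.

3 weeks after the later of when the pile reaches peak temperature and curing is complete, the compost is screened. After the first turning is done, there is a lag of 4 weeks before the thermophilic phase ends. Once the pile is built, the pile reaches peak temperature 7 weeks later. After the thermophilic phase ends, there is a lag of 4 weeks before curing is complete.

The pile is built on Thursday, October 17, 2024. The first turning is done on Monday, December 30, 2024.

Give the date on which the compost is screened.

The pile is built: Oct 17, 2024.
The pile reaches peak temperature: Oct 17, 2024 + 7 weeks = Dec 5, 2024.
The first turning is done: Dec 30, 2024.
The thermophilic phase ends: Dec 30, 2024 + 4 weeks = Jan 27, 2025.
Curing is complete: Jan 27, 2025 + 4 weeks = Feb 24, 2025.
Both prerequisites met — the pile reaches peak temperature (Dec 5, 2024), curing is complete (Feb 24, 2025); the later is Feb 24, 2025.
The compost is screened: Feb 24, 2025 + 3 weeks = Mar 17, 2025.

Monday, March 17, 2025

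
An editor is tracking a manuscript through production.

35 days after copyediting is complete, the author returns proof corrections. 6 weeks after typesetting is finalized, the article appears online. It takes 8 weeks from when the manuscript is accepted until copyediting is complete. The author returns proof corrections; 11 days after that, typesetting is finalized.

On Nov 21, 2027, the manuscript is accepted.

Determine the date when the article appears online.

The manuscript is accepted: Nov 21, 2027.
Copyediting is complete: Nov 21, 2027 + 8 weeks = Jan 16, 2028.
The author returns proof corrections: Jan 16, 2028 + 35 days = Feb 20, 2028.
Typesetting is finalized: Feb 20, 2028 + 11 days = Mar 2, 2028.
The article appears online: Mar 2, 2028 + 6 weeks = Apr 13, 2028.

Apr 13, 2028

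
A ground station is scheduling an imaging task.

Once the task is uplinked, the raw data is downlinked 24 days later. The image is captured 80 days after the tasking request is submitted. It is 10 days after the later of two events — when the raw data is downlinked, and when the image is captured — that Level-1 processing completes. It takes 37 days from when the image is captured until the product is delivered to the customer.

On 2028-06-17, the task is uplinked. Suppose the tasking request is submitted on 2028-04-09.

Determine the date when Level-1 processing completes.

2028-07-21

The task is uplinked: Jun 17, 2028.
The raw data is downlinked: Jun 17, 2028 + 24 days = Jul 11, 2028.
The tasking request is submitted: Apr 9, 2028.
The image is captured: Apr 9, 2028 + 80 days = Jun 28, 2028.
Both prerequisites met — the raw data is downlinked (Jul 11, 2028), the image is captured (Jun 28, 2028); the later is Jul 11, 2028.
Level-1 processing completes: Jul 11, 2028 + 10 days = Jul 21, 2028.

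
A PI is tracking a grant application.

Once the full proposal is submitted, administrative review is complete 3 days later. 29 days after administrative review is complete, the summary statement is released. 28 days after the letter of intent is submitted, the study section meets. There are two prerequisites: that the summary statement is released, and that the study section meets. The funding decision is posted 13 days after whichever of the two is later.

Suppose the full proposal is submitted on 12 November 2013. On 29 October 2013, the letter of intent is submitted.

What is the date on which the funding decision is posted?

27 December 2013

The full proposal is submitted: Nov 12, 2013.
Administrative review is complete: Nov 12, 2013 + 3 days = Nov 15, 2013.
The summary statement is released: Nov 15, 2013 + 29 days = Dec 14, 2013.
The letter of intent is submitted: Oct 29, 2013.
The study section meets: Oct 29, 2013 + 28 days = Nov 26, 2013.
Both prerequisites met — the summary statement is released (Dec 14, 2013), the study section meets (Nov 26, 2013); the later is Dec 14, 2013.
The funding decision is posted: Dec 14, 2013 + 13 days = Dec 27, 2013.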